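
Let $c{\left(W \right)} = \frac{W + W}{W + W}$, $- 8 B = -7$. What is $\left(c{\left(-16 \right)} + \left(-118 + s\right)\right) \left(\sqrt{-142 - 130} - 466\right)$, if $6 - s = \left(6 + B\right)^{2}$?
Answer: $\frac{2360057}{32} - \frac{10129 i \sqrt{17}}{16} \approx 73752.0 - 2610.2 i$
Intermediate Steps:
$B = \frac{7}{8}$ ($B = \left(- \frac{1}{8}\right) \left(-7\right) = \frac{7}{8} \approx 0.875$)
$s = - \frac{2641}{64}$ ($s = 6 - \left(6 + \frac{7}{8}\right)^{2} = 6 - \left(\frac{55}{8}\right)^{2} = 6 - \frac{3025}{64} = - \frac{2641}{64} \approx -41.266$)
$c{\left(W \right)} = 1$ ($c{\left(W \right)} = \frac{2 W}{2 W} = 2 W \frac{1}{2 W} = 1$)
$\left(c{\left(-16 \right)} + \left(-118 + s\right)\right) \left(\sqrt{-142 - 130} - 466\right) = \left(1 - \frac{10193}{64}\right) \left(\sqrt{-142 - 130} - 466\right) = \left(1 - \frac{10193}{64}\right) \left(\sqrt{-272} - 466\right) = - \frac{10129 \left(4 i \sqrt{17} - 466\right)}{64} = - \frac{10129 \left(-466 + 4 i \sqrt{17}\right)}{64} = \frac{2360057}{32} - \frac{10129 i \sqrt{17}}{16}$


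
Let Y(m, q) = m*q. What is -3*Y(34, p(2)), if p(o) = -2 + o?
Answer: 0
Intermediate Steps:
-3*Y(34, p(2)) = -102*(-2 + 2) = -102*0 = -3*0 = 0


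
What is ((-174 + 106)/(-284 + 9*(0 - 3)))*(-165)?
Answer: -11220/311 ≈ -36.077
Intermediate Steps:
((-174 + 106)/(-284 + 9*(0 - 3)))*(-165) = -68/(-284 + 9*(-3))*(-165) = -68/(-284 - 27)*(-165) = -68/(-311)*(-165) = -68*(-1/311)*(-165) = (68/311)*(-165) = -11220/311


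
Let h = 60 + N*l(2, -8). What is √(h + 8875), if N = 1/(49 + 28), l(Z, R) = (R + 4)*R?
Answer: √52978079/77 ≈ 94.527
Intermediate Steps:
l(Z, R) = R*(4 + R) (l(Z, R) = (4 + R)*R = R*(4 + R))
N = 1/77 ≈ 0.012987
h = 4652/77 (h = 60 + (-8*(4 - 8))/77 = 60 + (-8*(-4))/77 = 60 + (1/77)*32 = 60 + 32/77 = 4652/77 ≈ 60.416)
√(h + 8875) = √(4652/77 + 8875) = √(688027/77) = √52978079/77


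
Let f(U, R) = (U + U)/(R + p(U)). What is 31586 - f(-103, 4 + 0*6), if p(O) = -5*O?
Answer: 16393340/519 ≈ 31586.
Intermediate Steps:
f(U, R) = 2*U/(R - 5*U) (f(U, R) = (U + U)/(R - 5*U) = (2*U)/(R - 5*U) = 2*U/(R - 5*U))
31586 - f(-103, 4 + 0*6) = 31586 - 2*(-103)/((4 + 0*6) - 5*(-103)) = 31586 - 2*(-103)/((4 + 0) + 515) = 31586 - 2*(-103)/(4 + 515) = 31586 - 2*(-103)/519 = 31586 - 1*(-206/519) = 31586 + 206/519 = 16393340/519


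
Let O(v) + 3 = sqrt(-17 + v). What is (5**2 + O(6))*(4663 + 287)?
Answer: 108900 + 4950*I*sqrt(11) ≈ 1.089e+5 + 16417.0*I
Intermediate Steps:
O(v) = -3 + sqrt(-17 + v)
(5**2 + O(6))*(4663 + 287) = (5**2 + (-3 + sqrt(-17 + 6)))*(4663 + 287) = (25 + (-3 + sqrt(-11)))*4950 = (25 + (-3 + I*sqrt(11)))*4950 = (22 + I*sqrt(11))*4950 = 108900 + 4950*I*sqrt(11)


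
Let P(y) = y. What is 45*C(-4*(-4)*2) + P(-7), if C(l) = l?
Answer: 1433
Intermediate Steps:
45*C(-4*(-4)*2) + P(-7) = 45*(-4*(-4)*2) - 7 = 45*(16*2) - 7 = 45*32 - 7 = 1440 - 7 = 1433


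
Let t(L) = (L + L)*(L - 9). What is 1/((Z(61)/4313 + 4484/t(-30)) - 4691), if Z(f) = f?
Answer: -2523105/11831014997 ≈ -0.00021326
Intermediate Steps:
t(L) = 2*L*(-9 + L) (t(L) = (2*L)*(-9 + L) = 2*L*(-9 + L))
1/((Z(61)/4313 + 4484/t(-30)) - 4691) = 1/((61/4313 + 4484/((2*(-30)*(-9 - 30)))) - 4691) = 1/((61*(1/4313) + 4484/((2*(-30)*(-39)))) - 4691) = 1/((61/4313 + 4484/2340) - 4691) = 1/((61/4313 + 4484*(1/2340)) - 4691) = 1/((61/4313 + 1121/585) - 4691) = 1/(4870558/2523105 - 4691) = 1/(-11831014997/2523105) = -2523105/11831014997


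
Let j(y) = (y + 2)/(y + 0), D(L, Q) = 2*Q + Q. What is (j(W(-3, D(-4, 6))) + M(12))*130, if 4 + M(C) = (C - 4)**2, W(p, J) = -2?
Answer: 7800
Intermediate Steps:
D(L, Q) = 3*Q
j(y) = (2 + y)/y
M(C) = -4 + (-4 + C)**2 (M(C) = -4 + (C - 4)**2 = -4 + (-4 + C)**2)
(j(W(-3, D(-4, 6))) + M(12))*130 = ((2 - 2)/(-2) + (-4 + (-4 + 12)**2))*130 = (-1/2*0 + (-4 + 8**2))*130 = (0 + (-4 + 64))*130 = (0 + 60)*130 = 60*130 = 7800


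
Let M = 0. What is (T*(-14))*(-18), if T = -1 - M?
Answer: -252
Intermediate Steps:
T = -1 (T = -1 - 1*0 = -1 + 0 = -1)
(T*(-14))*(-18) = -1*(-14)*(-18) = 14*(-18) = -252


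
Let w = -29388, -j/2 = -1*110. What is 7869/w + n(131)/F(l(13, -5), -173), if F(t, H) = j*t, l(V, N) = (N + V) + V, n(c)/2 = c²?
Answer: 81025013/11314380 ≈ 7.1612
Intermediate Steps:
n(c) = 2*c²
j = 220 (j = -(-2)*110 = -2*(-110) = 220)
l(V, N) = N + 2*V
F(t, H) = 220*t
7869/w + n(131)/F(l(13, -5), -173) = 7869/(-29388) + (2*131²)/((220*(-5 + 2*13))) = 7869*(-1/29388) + (2*17161)/((220*(-5 + 26))) = -2623/9796 + 34322/((220*21)) = -2623/9796 + 34322/4620 = -2623/9796 + 34322*(1/4620) = -2623/9796 + 17161/2310 = 81025013/11314380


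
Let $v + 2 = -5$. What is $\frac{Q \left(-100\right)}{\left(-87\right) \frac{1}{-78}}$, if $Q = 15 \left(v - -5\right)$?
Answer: $\frac{78000}{29} \approx 2689.7$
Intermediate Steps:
$v = -7$ ($v = -2 - 5 = -7$)
$Q = -30$ ($Q = 15 \left(-7 - -5\right) = 15 \left(-7 + 5\right) = 15 \left(-2\right) = -30$)
$\frac{Q \left(-100\right)}{\left(-87\right) \frac{1}{-78}} = \frac{\left(-30\right) \left(-100\right)}{\left(-87\right) \frac{1}{-78}} = \frac{3000}{\left(-87\right) \left(- \frac{1}{78}\right)} = \frac{3000}{\frac{29}{26}} = 3000 \cdot \frac{26}{29} = \frac{78000}{29}$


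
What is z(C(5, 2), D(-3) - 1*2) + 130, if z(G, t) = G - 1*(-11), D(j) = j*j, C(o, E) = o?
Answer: 146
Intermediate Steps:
D(j) = j**2
z(G, t) = 11 + G (z(G, t) = G + 11 = 11 + G)
z(C(5, 2), D(-3) - 1*2) + 130 = (11 + 5) + 130 = 16 + 130 = 146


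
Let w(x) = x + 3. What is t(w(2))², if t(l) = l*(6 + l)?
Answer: 3025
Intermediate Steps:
w(x) = 3 + x
t(w(2))² = ((3 + 2)*(6 + (3 + 2)))² = (5*(6 + 5))² = (5*11)² = 55² = 3025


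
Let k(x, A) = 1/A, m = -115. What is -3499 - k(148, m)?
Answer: -402384/115 ≈ -3499.0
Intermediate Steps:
-3499 - k(148, m) = -3499 - 1/(-115) = -3499 - 1*(-1/115) = -3499 + 1/115 = -402384/115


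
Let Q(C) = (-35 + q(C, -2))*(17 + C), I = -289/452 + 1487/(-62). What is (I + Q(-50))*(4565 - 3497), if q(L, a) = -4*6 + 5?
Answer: 6574704921/3503 ≈ 1.8769e+6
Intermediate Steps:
q(L, a) = -19 (q(L, a) = -24 + 5 = -19)
I = -345021/14012 (I = -289*1/452 + 1487*(-1/62) = -289/452 - 1487/62 = -345021/14012 ≈ -24.623)
Q(C) = -918 - 54*C (Q(C) = (-35 - 19)*(17 + C) = -54*(17 + C) = -918 - 54*C)
(I + Q(-50))*(4565 - 3497) = (-345021/14012 + (-918 - 54*(-50)))*(4565 - 3497) = (-345021/14012 + (-918 + 2700))*1068 = (-345021/14012 + 1782)*1068 = (24624363/14012)*1068 = 6574704921/3503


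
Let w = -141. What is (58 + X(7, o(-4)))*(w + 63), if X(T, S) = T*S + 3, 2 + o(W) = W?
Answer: -1482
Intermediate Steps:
o(W) = -2 + W
X(T, S) = 3 + S*T (X(T, S) = S*T + 3 = 3 + S*T)
(58 + X(7, o(-4)))*(w + 63) = (58 + (3 + (-2 - 4)*7))*(-141 + 63) = (58 + (3 - 6*7))*(-78) = (58 + (3 - 42))*(-78) = (58 - 39)*(-78) = 19*(-78) = -1482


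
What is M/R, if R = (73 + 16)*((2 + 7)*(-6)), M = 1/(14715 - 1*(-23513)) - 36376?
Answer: 1390581727/183723768 ≈ 7.5689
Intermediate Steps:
M = -1390581727/38228 (M = 1/(14715 + 23513) - 36376 = 1/38228 - 36376 = -1390581727/38228 ≈ -36376.)
R = -4806 (R = 89*(9*(-6)) = 89*(-54) = -4806)
M/R = -1390581727/38228/(-4806) = -1390581727/38228*(-1/4806) = 1390581727/183723768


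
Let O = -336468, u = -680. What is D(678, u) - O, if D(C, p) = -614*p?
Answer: 753988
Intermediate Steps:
D(678, u) - O = -614*(-680) - 1*(-336468) = 417520 + 336468 = 753988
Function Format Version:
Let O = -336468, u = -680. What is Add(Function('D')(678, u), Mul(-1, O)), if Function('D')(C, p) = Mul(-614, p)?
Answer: 753988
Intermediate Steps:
Add(Function('D')(678, u), Mul(-1, O)) = Add(Mul(-614, -680), Mul(-1, -336468)) = Add(417520, 336468) = 753988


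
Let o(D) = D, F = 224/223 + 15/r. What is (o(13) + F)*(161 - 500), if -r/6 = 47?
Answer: -99139533/20962 ≈ -4729.5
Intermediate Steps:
r = -282 (r = -6*47 = -282)
F = 19941/20962 (F = 224/223 + 15/(-282) = 224*(1/223) + 15*(-1/282) = 224/223 - 5/94 = 19941/20962 ≈ 0.95129)
(o(13) + F)*(161 - 500) = (13 + 19941/20962)*(161 - 500) = (292447/20962)*(-339) = -99139533/20962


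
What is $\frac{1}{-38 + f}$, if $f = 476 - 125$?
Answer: $\frac{1}{313} \approx 0.0031949$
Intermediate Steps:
$f = 351$ ($f = 476 - 125 = 351$)
$\frac{1}{-38 + f} = \frac{1}{-38 + 351} = \frac{1}{313}$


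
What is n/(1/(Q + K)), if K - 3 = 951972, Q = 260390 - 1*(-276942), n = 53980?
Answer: 80392791860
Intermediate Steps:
Q = 537332 (Q = 260390 + 276942 = 537332)
K = 951975 (K = 3 + 951972 = 951975)
n/(1/(Q + K)) = 53980/(1/(537332 + 951975)) = 53980/(1/1489307) = 53980*1489307 = 80392791860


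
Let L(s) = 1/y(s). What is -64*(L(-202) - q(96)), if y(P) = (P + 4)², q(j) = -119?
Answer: -74644432/9801 ≈ -7616.0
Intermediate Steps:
y(P) = (4 + P)²
L(s) = (4 + s)⁻² (L(s) = 1/((4 + s)²) = (4 + s)⁻²)
-64*(L(-202) - q(96)) = -64*((4 - 202)⁻² - 1*(-119)) = -64*((-198)⁻² + 119) = -64*(1/39204 + 119) = -64*4665277/39204 = -74644432/9801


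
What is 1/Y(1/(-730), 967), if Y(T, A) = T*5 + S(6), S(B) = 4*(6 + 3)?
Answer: 146/5255 ≈ 0.027783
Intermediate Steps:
S(B) = 36 (S(B) = 4*9 = 36)
Y(T, A) = 36 + 5*T (Y(T, A) = T*5 + 36 = 5*T + 36 = 36 + 5*T)
1/Y(1/(-730), 967) = 1/(36 + 5/(-730)) = 1/(36 + 5*(-1/730)) = 1/(36 - 1/146) = 1/(5255/146) = 146/5255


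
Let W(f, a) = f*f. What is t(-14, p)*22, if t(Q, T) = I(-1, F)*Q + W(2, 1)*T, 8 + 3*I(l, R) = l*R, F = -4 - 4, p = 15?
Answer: 1320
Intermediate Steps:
F = -8
W(f, a) = f²
I(l, R) = -8/3 + R*l/3 (I(l, R) = -8/3 + (l*R)/3 = -8/3 + (R*l)/3 = -8/3 + R*l/3)
t(Q, T) = 4*T (t(Q, T) = (-8/3 + (⅓)*(-8)*(-1))*Q + 2²*T = (-8/3 + 8/3)*Q + 4*T = 0*Q + 4*T = 0 + 4*T = 4*T)
t(-14, p)*22 = (4*15)*22 = 60*22 = 1320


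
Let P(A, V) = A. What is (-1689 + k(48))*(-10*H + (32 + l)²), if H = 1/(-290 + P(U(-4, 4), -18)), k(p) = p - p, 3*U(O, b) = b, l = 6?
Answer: -1056075963/433 ≈ -2.4390e+6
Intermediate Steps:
U(O, b) = b/3
k(p) = 0
H = -3/866 (H = 1/(-290 + (⅓)*4) = 1/(-290 + 4/3) = 1/(-866/3) = -3/866 ≈ -0.0034642)
(-1689 + k(48))*(-10*H + (32 + l)²) = (-1689 + 0)*(-10*(-3/866) + (32 + 6)²) = -1689*(15/433 + 38²) = -1689*(15/433 + 1444) = -1689*625267/433 = -1056075963/433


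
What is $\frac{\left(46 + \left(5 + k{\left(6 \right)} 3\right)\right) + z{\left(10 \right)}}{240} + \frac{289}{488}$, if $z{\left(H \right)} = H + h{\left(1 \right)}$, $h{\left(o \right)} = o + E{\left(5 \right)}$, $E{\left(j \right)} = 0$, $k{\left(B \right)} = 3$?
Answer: $\frac{13001}{14640} \approx 0.88805$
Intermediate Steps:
$h{\left(o \right)} = o$ ($h{\left(o \right)} = o + 0 = o$)
$z{\left(H \right)} = 1 + H$ ($z{\left(H \right)} = H + 1 = 1 + H$)
$\frac{\left(46 + \left(5 + k{\left(6 \right)} 3\right)\right) + z{\left(10 \right)}}{240} + \frac{289}{488} = \frac{\left(46 + \left(5 + 3 \cdot 3\right)\right) + \left(1 + 10\right)}{240} + \frac{289}{488} = \left(\left(46 + \left(5 + 9\right)\right) + 11\right) \frac{1}{240} + 289 \cdot \frac{1}{488} = \left(\left(46 + 14\right) + 11\right) \frac{1}{240} + \frac{289}{488} = \left(60 + 11\right) \frac{1}{240} + \frac{289}{488} = 71 \cdot \frac{1}{240} + \frac{289}{488} = \frac{71}{240} + \frac{289}{488} = \frac{13001}{14640}$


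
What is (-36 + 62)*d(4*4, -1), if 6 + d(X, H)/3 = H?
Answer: -546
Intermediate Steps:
d(X, H) = -18 + 3*H
(-36 + 62)*d(4*4, -1) = (-36 + 62)*(-18 + 3*(-1)) = 26*(-18 - 3) = 26*(-21) = -546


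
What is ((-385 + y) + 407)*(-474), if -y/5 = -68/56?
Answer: -93141/7 ≈ -13306.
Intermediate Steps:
y = 85/14 (y = -(-340)/56 = -5*(-17/14) = 85/14 ≈ 6.0714)
((-385 + y) + 407)*(-474) = ((-385 + 85/14) + 407)*(-474) = (-5305/14 + 407)*(-474) = (393/14)*(-474) = -93141/7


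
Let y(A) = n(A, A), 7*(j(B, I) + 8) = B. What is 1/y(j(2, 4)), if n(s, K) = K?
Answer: -7/54 ≈ -0.12963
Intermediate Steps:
j(B, I) = -8 + B/7
y(A) = A
1/y(j(2, 4)) = 1/(-8 + (1/7)*2) = 1/(-8 + 2/7) = 1/(-54/7) = -7/54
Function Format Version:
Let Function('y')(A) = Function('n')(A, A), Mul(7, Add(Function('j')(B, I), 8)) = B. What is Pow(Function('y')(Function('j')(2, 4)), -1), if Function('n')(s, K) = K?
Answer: Rational(-7, 54) ≈ -0.12963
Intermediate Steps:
Function('j')(B, I) = Add(-8, Mul(Rational(1, 7), B))
Function('y')(A) = A
Pow(Function('y')(Function('j')(2, 4)), -1) = Pow(Add(-8, Mul(Rational(1, 7), 2)), -1) = Pow(Add(-8, Rational(2, 7)), -1) = Pow(Rational(-54, 7), -1) = Rational(-7, 54)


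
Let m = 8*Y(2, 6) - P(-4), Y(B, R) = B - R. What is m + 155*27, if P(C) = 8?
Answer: 4145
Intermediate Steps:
m = -40 (m = 8*(2 - 1*6) - 1*8 = 8*(2 - 6) - 8 = 8*(-4) - 8 = -32 - 8 = -40)
m + 155*27 = -40 + 155*27 = -40 + 4185 = 4145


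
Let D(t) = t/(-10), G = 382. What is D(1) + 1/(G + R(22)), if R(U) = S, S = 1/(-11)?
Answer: -4091/42010 ≈ -0.097382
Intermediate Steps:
S = -1/11 ≈ -0.090909
D(t) = -t/10 (D(t) = t*(-⅒) = -t/10)
R(U) = -1/11
D(1) + 1/(G + R(22)) = -⅒*1 + 1/(382 - 1/11) = -⅒ + 1/(4201/11) = -⅒ + 11/4201 = -4091/42010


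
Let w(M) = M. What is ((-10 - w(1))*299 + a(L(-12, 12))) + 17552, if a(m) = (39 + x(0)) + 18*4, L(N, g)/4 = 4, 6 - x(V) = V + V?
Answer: 14380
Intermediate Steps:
x(V) = 6 - 2*V (x(V) = 6 - (V + V) = 6 - 2*V)
L(N, g) = 16 (L(N, g) = 4*4 = 16)
a(m) = 117 (a(m) = (39 + (6 - 2*0)) + 18*4 = (39 + (6 + 0)) + 72 = (39 + 6) + 72 = 45 + 72 = 117)
((-10 - w(1))*299 + a(L(-12, 12))) + 17552 = ((-10 - 1*1)*299 + 117) + 17552 = ((-10 - 1)*299 + 117) + 17552 = (-11*299 + 117) + 17552 = (-3289 + 117) + 17552 = -3172 + 17552 = 14380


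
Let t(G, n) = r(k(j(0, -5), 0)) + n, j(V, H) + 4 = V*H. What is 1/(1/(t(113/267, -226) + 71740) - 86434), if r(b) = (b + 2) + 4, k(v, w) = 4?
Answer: -71524/6182105415 ≈ -1.1570e-5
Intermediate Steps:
j(V, H) = -4 + H*V (j(V, H) = -4 + V*H = -4 + H*V)
r(b) = 6 + b (r(b) = (2 + b) + 4 = 6 + b)
t(G, n) = 10 + n (t(G, n) = (6 + 4) + n = 10 + n)
1/(1/(t(113/267, -226) + 71740) - 86434) = 1/(1/((10 - 226) + 71740) - 86434) = 1/(1/(-216 + 71740) - 86434) = 1/(1/71524 - 86434) = 1/(-6182105415/71524) = -71524/6182105415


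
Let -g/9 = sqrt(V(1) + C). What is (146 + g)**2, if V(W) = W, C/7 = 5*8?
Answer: 44077 - 2628*sqrt(281) ≈ 23.692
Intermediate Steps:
C = 280 (C = 7*(5*8) = 7*40 = 280)
g = -9*sqrt(281) (g = -9*sqrt(1 + 280) = -9*sqrt(281) ≈ -150.87)
(146 + g)**2 = (146 - 9*sqrt(281))**2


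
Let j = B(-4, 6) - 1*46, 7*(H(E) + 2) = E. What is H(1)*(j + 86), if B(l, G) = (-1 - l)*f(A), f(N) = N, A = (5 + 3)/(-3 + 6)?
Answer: -624/7 ≈ -89.143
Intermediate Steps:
H(E) = -2 + E/7
A = 8/3 ≈ 2.6667
B(l, G) = -8/3 - 8*l/3 (B(l, G) = (-1 - l)*(8/3) = -8/3 - 8*l/3)
j = -38 (j = (-8/3 - 8/3*(-4)) - 1*46 = (-8/3 + 32/3) - 46 = 8 - 46 = -38)
H(1)*(j + 86) = (-2 + (⅐)*1)*(-38 + 86) = (-2 + ⅐)*48 = -13/7*48 = -624/7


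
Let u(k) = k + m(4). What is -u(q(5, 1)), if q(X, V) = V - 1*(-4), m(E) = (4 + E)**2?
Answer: -69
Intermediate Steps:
q(X, V) = 4 + V (q(X, V) = V + 4 = 4 + V)
u(k) = 64 + k (u(k) = k + (4 + 4)**2 = k + 8**2 = k + 64 = 64 + k)
-u(q(5, 1)) = -(64 + (4 + 1)) = -(64 + 5) = -1*69 = -69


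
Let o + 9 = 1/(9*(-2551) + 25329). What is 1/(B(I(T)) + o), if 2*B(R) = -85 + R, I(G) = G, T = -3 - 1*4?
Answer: -2370/130349 ≈ -0.018182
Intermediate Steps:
T = -7 (T = -3 - 4 = -7)
B(R) = -85/2 + R/2 (B(R) = (-85 + R)/2 = -85/2 + R/2)
o = -21329/2370 (o = -9 + 1/(9*(-2551) + 25329) = -9 + 1/(-22959 + 25329) = -9 + 1/2370 = -21329/2370 ≈ -8.9996)
1/(B(I(T)) + o) = 1/((-85/2 + (½)*(-7)) - 21329/2370) = 1/((-85/2 - 7/2) - 21329/2370) = 1/(-46 - 21329/2370) = 1/(-130349/2370) = -2370/130349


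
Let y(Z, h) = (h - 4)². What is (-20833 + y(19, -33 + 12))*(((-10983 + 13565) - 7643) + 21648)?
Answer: -335190096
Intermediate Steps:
y(Z, h) = (-4 + h)²
(-20833 + y(19, -33 + 12))*(((-10983 + 13565) - 7643) + 21648) = (-20833 + (-4 + (-33 + 12))²)*(((-10983 + 13565) - 7643) + 21648) = (-20833 + (-4 - 21)²)*((2582 - 7643) + 21648) = (-20833 + (-25)²)*(-5061 + 21648) = (-20833 + 625)*16587 = -20208*16587 = -335190096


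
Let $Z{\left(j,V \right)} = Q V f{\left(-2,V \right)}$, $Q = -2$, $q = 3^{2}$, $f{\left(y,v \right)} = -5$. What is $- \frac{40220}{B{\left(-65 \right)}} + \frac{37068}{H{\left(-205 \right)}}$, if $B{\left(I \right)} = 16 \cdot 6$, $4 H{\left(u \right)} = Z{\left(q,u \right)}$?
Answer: $- \frac{12085639}{24600} \approx -491.29$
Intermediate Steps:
$q = 9$
$Z{\left(j,V \right)} = 10 V$ ($Z{\left(j,V \right)} = - 2 V \left(-5\right) = 10 V$)
$H{\left(u \right)} = \frac{5 u}{2}$ ($H{\left(u \right)} = \frac{10 u}{4} = \frac{5 u}{2}$)
$B{\left(I \right)} = 96$
$- \frac{40220}{B{\left(-65 \right)}} + \frac{37068}{H{\left(-205 \right)}} = - \frac{40220}{96} + \frac{37068}{\frac{5}{2} \left(-205\right)} = \left(-40220\right) \frac{1}{96} + \frac{37068}{- \frac{1025}{2}} = - \frac{10055}{24} + 37068 \left(- \frac{2}{1025}\right) = - \frac{10055}{24} - \frac{74136}{1025} = - \frac{12085639}{24600}$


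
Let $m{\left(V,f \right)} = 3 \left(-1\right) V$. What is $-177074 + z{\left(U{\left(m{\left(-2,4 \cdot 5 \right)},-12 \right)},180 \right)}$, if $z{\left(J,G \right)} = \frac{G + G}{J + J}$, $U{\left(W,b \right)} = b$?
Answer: $-177089$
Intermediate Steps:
$m{\left(V,f \right)} = - 3 V$
$z{\left(J,G \right)} = \frac{G}{J}$ ($z{\left(J,G \right)} = \frac{2 G}{2 J} = 2 G \frac{1}{2 J} = \frac{G}{J}$)
$-177074 + z{\left(U{\left(m{\left(-2,4 \cdot 5 \right)},-12 \right)},180 \right)} = -177074 + \frac{180}{-12} = -177074 + 180 \left(- \frac{1}{12}\right) = -177074 - 15 = -177089$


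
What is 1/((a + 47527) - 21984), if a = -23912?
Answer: 1/1631 ≈ 0.00061312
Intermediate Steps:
1/((a + 47527) - 21984) = 1/((-23912 + 47527) - 21984) = 1/(23615 - 21984) = 1/1631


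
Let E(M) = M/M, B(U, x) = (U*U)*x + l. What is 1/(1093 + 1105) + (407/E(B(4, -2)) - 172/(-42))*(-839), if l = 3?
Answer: -2274329315/6594 ≈ -3.4491e+5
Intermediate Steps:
B(U, x) = 3 + x*U**2 (B(U, x) = (U*U)*x + 3 = U**2*x + 3 = x*U**2 + 3 = 3 + x*U**2)
E(M) = 1
1/(1093 + 1105) + (407/E(B(4, -2)) - 172/(-42))*(-839) = 1/(1093 + 1105) + (407/1 - 172/(-42))*(-839) = 1/2198 + (407*1 - 172*(-1/42))*(-839) = 1/2198 + (407 + 86/21)*(-839) = 1/2198 + (8633/21)*(-839) = 1/2198 - 7243087/21 = -2274329315/6594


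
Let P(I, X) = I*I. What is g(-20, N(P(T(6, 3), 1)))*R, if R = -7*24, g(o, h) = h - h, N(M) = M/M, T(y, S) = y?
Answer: 0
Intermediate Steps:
P(I, X) = I²
N(M) = 1
g(o, h) = 0
R = -168
g(-20, N(P(T(6, 3), 1)))*R = 0*(-168) = 0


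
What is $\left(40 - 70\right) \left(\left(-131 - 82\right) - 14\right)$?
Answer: $6810$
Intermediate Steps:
$\left(40 - 70\right) \left(\left(-131 - 82\right) - 14\right) = - 30 \left(-213 - 14\right) = \left(-30\right) \left(-227\right) = 6810$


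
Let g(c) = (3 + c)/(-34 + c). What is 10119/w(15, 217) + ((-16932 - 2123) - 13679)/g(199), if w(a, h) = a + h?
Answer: -625506741/23432 ≈ -26695.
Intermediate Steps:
g(c) = (3 + c)/(-34 + c)
10119/w(15, 217) + ((-16932 - 2123) - 13679)/g(199) = 10119/(15 + 217) + ((-16932 - 2123) - 13679)/(((3 + 199)/(-34 + 199))) = 10119/232 + (-19055 - 13679)/((202/165)) = 10119*(1/232) - 32734/((1/165)*202) = 10119/232 - 32734/202/165 = 10119/232 - 32734*165/202 = 10119/232 - 2700555/101 = -625506741/23432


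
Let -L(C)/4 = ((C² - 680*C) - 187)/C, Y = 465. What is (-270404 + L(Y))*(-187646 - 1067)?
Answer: 23652761288156/465 ≈ 5.0866e+10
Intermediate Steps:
L(C) = -4*(-187 + C² - 680*C)/C (L(C) = -4*((C² - 680*C) - 187)/C = -4*(-187 + C² - 680*C)/C)
(-270404 + L(Y))*(-187646 - 1067) = (-270404 + (2720 - 4*465 + 748/465))*(-187646 - 1067) = (-270404 + (2720 - 1860 + 748*(1/465)))*(-188713) = (-270404 + (2720 - 1860 + 748/465))*(-188713) = (-270404 + 400648/465)*(-188713) = -125337212/465*(-188713) = 23652761288156/465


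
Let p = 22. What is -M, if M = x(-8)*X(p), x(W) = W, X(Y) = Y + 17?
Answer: 312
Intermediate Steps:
X(Y) = 17 + Y
M = -312 (M = -8*(17 + 22) = -8*39 = -312)
-M = -1*(-312) = 312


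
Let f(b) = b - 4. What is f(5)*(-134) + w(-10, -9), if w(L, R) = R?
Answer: -143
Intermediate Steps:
f(b) = -4 + b
f(5)*(-134) + w(-10, -9) = (-4 + 5)*(-134) - 9 = 1*(-134) - 9 = -134 - 9 = -143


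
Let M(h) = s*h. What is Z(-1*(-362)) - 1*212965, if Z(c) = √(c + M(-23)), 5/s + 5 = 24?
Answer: -212965 + √128497/19 ≈ -2.1295e+5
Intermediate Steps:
s = 5/19 (s = 5/(-5 + 24) = 5/19 ≈ 0.26316)
M(h) = 5*h/19
Z(c) = √(-115/19 + c) (Z(c) = √(c + (5/19)*(-23)) = √(c - 115/19) = √(-115/19 + c))
Z(-1*(-362)) - 1*212965 = √(-2185 + 361*(-1*(-362)))/19 - 1*212965 = √(-2185 + 361*362)/19 - 212965 = √(-2185 + 130682)/19 - 212965 = √128497/19 - 212965 = -212965 + √128497/19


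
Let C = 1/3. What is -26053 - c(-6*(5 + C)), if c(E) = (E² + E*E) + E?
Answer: -28069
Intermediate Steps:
C = ⅓ ≈ 0.33333
c(E) = E + 2*E² (c(E) = (E² + E²) + E = 2*E² + E = E + 2*E²)
-26053 - c(-6*(5 + C)) = -26053 - (-6*(5 + ⅓))*(1 + 2*(-6*(5 + ⅓))) = -26053 - (-6*16/3)*(1 + 2*(-6*16/3)) = -26053 - (-32)*(1 + 2*(-32)) = -26053 - (-32)*(1 - 64) = -26053 - (-32)*(-63) = -26053 - 1*2016 = -26053 - 2016 = -28069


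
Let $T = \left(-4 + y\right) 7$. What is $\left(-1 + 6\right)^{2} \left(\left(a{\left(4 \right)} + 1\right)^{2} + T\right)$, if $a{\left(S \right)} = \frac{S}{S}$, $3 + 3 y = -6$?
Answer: $-1125$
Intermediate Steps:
$y = -3$ ($y = -1 + \frac{1}{3} \left(-6\right) = -1 - 2 = -3$)
$a{\left(S \right)} = 1$
$T = -49$ ($T = \left(-4 - 3\right) 7 = \left(-7\right) 7 = -49$)
$\left(-1 + 6\right)^{2} \left(\left(a{\left(4 \right)} + 1\right)^{2} + T\right) = \left(-1 + 6\right)^{2} \left(\left(1 + 1\right)^{2} - 49\right) = 5^{2} \left(2^{2} - 49\right) = 25 \left(4 - 49\right) = 25 \left(-45\right) = -1125$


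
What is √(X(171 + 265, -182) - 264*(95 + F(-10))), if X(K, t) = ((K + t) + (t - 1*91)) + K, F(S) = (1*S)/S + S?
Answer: I*√22287 ≈ 149.29*I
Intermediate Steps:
F(S) = 1 + S (F(S) = S/S + S = 1 + S)
X(K, t) = -91 + 2*K + 2*t (X(K, t) = ((K + t) + (t - 91)) + K = ((K + t) + (-91 + t)) + K = (-91 + K + 2*t) + K = -91 + 2*K + 2*t)
√(X(171 + 265, -182) - 264*(95 + F(-10))) = √((-91 + 2*(171 + 265) + 2*(-182)) - 264*(95 + (1 - 10))) = √((-91 + 2*436 - 364) - 264*(95 - 9)) = √((-91 + 872 - 364) - 264*86) = √(417 - 22704) = √(-22287) = I*√22287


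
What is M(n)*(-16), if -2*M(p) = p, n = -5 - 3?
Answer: -64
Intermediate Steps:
n = -8
M(p) = -p/2
M(n)*(-16) = -½*(-8)*(-16) = 4*(-16) = -64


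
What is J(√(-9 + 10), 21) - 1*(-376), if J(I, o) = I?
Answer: 377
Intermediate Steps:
J(√(-9 + 10), 21) - 1*(-376) = √(-9 + 10) - 1*(-376) = √1 + 376 = 1 + 376 = 377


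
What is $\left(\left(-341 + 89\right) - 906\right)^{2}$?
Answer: $1340964$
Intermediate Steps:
$\left(\left(-341 + 89\right) - 906\right)^{2} = \left(-252 - 906\right)^{2} = \left(-1158\right)^{2} = 1340964$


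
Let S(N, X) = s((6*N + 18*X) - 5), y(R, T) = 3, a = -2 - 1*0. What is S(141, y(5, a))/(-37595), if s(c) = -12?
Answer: 12/37595 ≈ 0.00031919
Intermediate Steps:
a = -2 (a = -2 + 0 = -2)
S(N, X) = -12
S(141, y(5, a))/(-37595) = -12/(-37595) = -12*(-1/37595) = 12/37595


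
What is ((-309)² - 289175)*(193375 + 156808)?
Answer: -67828346002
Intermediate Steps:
((-309)² - 289175)*(193375 + 156808) = (95481 - 289175)*350183 = -193694*350183 = -67828346002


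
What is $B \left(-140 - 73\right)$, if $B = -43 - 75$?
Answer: $25134$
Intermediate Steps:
$B = -118$ ($B = -43 - 75 = -118$)
$B \left(-140 - 73\right) = - 118 \left(-140 - 73\right) = \left(-118\right) \left(-213\right) = 25134$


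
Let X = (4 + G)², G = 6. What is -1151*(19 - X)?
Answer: 93231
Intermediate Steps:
X = 100 (X = (4 + 6)² = 10² = 100)
-1151*(19 - X) = -1151*(19 - 1*100) = -1151*(19 - 100) = -1151*(-81) = 93231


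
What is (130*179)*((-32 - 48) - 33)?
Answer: -2629510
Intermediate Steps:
(130*179)*((-32 - 48) - 33) = 23270*(-80 - 33) = 23270*(-113) = -2629510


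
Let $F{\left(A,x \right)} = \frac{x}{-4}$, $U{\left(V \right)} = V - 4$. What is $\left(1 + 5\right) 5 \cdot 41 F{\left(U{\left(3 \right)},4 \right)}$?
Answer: $-1230$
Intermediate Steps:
$U{\left(V \right)} = -4 + V$ ($U{\left(V \right)} = V - 4 = -4 + V$)
$F{\left(A,x \right)} = - \frac{x}{4}$ ($F{\left(A,x \right)} = x \left(- \frac{1}{4}\right) = - \frac{x}{4}$)
$\left(1 + 5\right) 5 \cdot 41 F{\left(U{\left(3 \right)},4 \right)} = \left(1 + 5\right) 5 \cdot 41 \left(\left(- \frac{1}{4}\right) 4\right) = 6 \cdot 5 \cdot 41 \left(-1\right) = 30 \cdot 41 \left(-1\right) = 1230 \left(-1\right) = -1230$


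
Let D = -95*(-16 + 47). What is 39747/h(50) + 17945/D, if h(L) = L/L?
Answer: 23407394/589 ≈ 39741.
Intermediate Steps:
h(L) = 1
D = -2945 (D = -95*31 = -2945)
39747/h(50) + 17945/D = 39747/1 + 17945/(-2945) = 39747*1 + 17945*(-1/2945) = 39747 - 3589/589 = 23407394/589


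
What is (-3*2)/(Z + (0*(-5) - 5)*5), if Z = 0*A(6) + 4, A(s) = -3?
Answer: 2/7 ≈ 0.28571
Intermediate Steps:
Z = 4 (Z = 0*(-3) + 4 = 0 + 4 = 4)
(-3*2)/(Z + (0*(-5) - 5)*5) = (-3*2)/(4 + (0*(-5) - 5)*5) = -6/(4 + (0 - 5)*5) = -6/(4 - 5*5) = -6/(4 - 25) = -6/(-21) = -6*(-1/21) = 2/7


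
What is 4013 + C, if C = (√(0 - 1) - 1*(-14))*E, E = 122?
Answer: 5721 + 122*I ≈ 5721.0 + 122.0*I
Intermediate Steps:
C = 1708 + 122*I (C = (√(0 - 1) - 1*(-14))*122 = (√(-1) + 14)*122 = (I + 14)*122 = (14 + I)*122 = 1708 + 122*I ≈ 1708.0 + 122.0*I)
4013 + C = 4013 + (1708 + 122*I) = 5721 + 122*I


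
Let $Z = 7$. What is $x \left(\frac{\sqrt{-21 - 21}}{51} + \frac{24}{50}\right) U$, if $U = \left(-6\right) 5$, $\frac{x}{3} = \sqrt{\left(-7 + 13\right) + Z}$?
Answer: $- \frac{216 \sqrt{13}}{5} - \frac{30 i \sqrt{546}}{17} \approx -155.76 - 41.235 i$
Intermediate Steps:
$x = 3 \sqrt{13}$ ($x = 3 \sqrt{\left(-7 + 13\right) + 7} = 3 \sqrt{6 + 7} = 3 \sqrt{13} \approx 10.817$)
$U = -30$
$x \left(\frac{\sqrt{-21 - 21}}{51} + \frac{24}{50}\right) U = 3 \sqrt{13} \left(\frac{\sqrt{-21 - 21}}{51} + \frac{24}{50}\right) \left(-30\right) = 3 \sqrt{13} \left(\sqrt{-42} \cdot \frac{1}{51} + 24 \cdot \frac{1}{50}\right) \left(-30\right) = 3 \sqrt{13} \left(i \sqrt{42} \cdot \frac{1}{51} + \frac{12}{25}\right) \left(-30\right) = 3 \sqrt{13} \left(\frac{i \sqrt{42}}{51} + \frac{12}{25}\right) \left(-30\right) = 3 \sqrt{13} \left(\frac{12}{25} + \frac{i \sqrt{42}}{51}\right) \left(-30\right) = - 90 \sqrt{13} \left(\frac{12}{25} + \frac{i \sqrt{42}}{51}\right)$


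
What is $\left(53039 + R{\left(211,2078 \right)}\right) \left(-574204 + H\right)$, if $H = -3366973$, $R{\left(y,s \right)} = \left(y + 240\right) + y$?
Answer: $-211645146077$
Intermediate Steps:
$R{\left(y,s \right)} = 240 + 2 y$ ($R{\left(y,s \right)} = \left(240 + y\right) + y = 240 + 2 y$)
$\left(53039 + R{\left(211,2078 \right)}\right) \left(-574204 + H\right) = \left(53039 + \left(240 + 2 \cdot 211\right)\right) \left(-574204 - 3366973\right) = \left(53039 + \left(240 + 422\right)\right) \left(-3941177\right) = \left(53039 + 662\right) \left(-3941177\right) = 53701 \left(-3941177\right) = -211645146077$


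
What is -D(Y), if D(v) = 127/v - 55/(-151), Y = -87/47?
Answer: 896534/13137 ≈ 68.245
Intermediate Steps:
Y = -87/47 (Y = -87*1/47 = -87/47 ≈ -1.8511)
D(v) = 55/151 + 127/v (D(v) = 127/v - 55*(-1/151) = 127/v + 55/151 = 55/151 + 127/v)
-D(Y) = -(55/151 + 127/(-87/47)) = -(55/151 + 127*(-47/87)) = -(55/151 - 5969/87) = -1*(-896534/13137) = 896534/13137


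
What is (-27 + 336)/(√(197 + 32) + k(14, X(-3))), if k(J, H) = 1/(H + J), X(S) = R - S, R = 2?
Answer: -1957/27556 + 37183*√229/27556 ≈ 20.349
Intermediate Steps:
X(S) = 2 - S
(-27 + 336)/(√(197 + 32) + k(14, X(-3))) = (-27 + 336)/(√(197 + 32) + 1/((2 - 1*(-3)) + 14)) = 309/(√229 + 1/((2 + 3) + 14)) = 309/(√229 + 1/(5 + 14)) = 309/(√229 + 1/19) = 309/(1/19 + √229)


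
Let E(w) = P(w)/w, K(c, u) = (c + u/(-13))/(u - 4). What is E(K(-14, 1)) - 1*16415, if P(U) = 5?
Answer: -1001250/61 ≈ -16414.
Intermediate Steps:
K(c, u) = (c - u/13)/(-4 + u) (K(c, u) = (c + u*(-1/13))/(-4 + u) = (c - u/13)/(-4 + u))
E(w) = 5/w
E(K(-14, 1)) - 1*16415 = 5/(((-14 - 1/13*1)/(-4 + 1))) - 1*16415 = 5/(((-14 - 1/13)/(-3))) - 16415 = 5/((-⅓*(-183/13))) - 16415 = 5/(61/13) - 16415 = 5*(13/61) - 16415 = 65/61 - 16415 = -1001250/61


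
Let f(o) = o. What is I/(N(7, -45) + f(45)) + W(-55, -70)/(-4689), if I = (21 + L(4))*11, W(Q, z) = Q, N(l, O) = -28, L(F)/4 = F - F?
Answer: 1084094/79713 ≈ 13.600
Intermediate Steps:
L(F) = 0 (L(F) = 4*(F - F) = 4*0 = 0)
I = 231 (I = (21 + 0)*11 = 21*11 = 231)
I/(N(7, -45) + f(45)) + W(-55, -70)/(-4689) = 231/(-28 + 45) - 55/(-4689) = 231/17 - 55*(-1/4689) = 231*(1/17) + 55/4689 = 231/17 + 55/4689 = 1084094/79713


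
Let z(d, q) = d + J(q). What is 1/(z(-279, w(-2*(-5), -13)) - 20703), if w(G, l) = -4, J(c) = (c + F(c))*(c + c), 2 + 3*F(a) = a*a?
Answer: -3/62962 ≈ -4.7648e-5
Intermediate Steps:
F(a) = -⅔ + a²/3 (F(a) = -⅔ + (a*a)/3 = -⅔ + a²/3)
J(c) = 2*c*(-⅔ + c + c²/3) (J(c) = (c + (-⅔ + c²/3))*(c + c) = (-⅔ + c + c²/3)*(2*c) = 2*c*(-⅔ + c + c²/3))
z(d, q) = d + 2*q*(-2 + q² + 3*q)/3
1/(z(-279, w(-2*(-5), -13)) - 20703) = 1/((-279 + (⅔)*(-4)*(-2 + (-4)² + 3*(-4))) - 20703) = 1/((-279 + (⅔)*(-4)*(-2 + 16 - 12)) - 20703) = 1/((-279 + (⅔)*(-4)*2) - 20703) = 1/((-279 - 16/3) - 20703) = 1/(-853/3 - 20703) = 1/(-62962/3) = -3/62962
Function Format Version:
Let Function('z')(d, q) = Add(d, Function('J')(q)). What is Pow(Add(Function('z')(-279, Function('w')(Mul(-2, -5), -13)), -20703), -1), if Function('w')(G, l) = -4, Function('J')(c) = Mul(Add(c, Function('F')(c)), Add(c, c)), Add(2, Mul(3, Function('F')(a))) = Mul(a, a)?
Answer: Rational(-3, 62962) ≈ -4.7648e-5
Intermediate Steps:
Function('F')(a) = Add(Rational(-2, 3), Mul(Rational(1, 3), Pow(a, 2))) (Function('F')(a) = Add(Rational(-2, 3), Mul(Rational(1, 3), Mul(a, a))) = Add(Rational(-2, 3), Mul(Rational(1, 3), Pow(a, 2))))
Function('J')(c) = Mul(2, c, Add(Rational(-2, 3), c, Mul(Rational(1, 3), Pow(c, 2)))) (Function('J')(c) = Mul(Add(c, Add(Rational(-2, 3), Mul(Rational(1, 3), Pow(c, 2)))), Add(c, c)) = Mul(Add(Rational(-2, 3), c, Mul(Rational(1, 3), Pow(c, 2))), Mul(2, c)) = Mul(2, c, Add(Rational(-2, 3), c, Mul(Rational(1, 3), Pow(c, 2)))))
Function('z')(d, q) = Add(d, Mul(Rational(2, 3), q, Add(-2, Pow(q, 2), Mul(3, q))))
Pow(Add(Function('z')(-279, Function('w')(Mul(-2, -5), -13)), -20703), -1) = Pow(Add(Add(-279, Mul(Rational(2, 3), -4, Add(-2, Pow(-4, 2), Mul(3, -4)))), -20703), -1) = Pow(Add(Add(-279, Mul(Rational(2, 3), -4, Add(-2, 16, -12))), -20703), -1) = Pow(Add(Add(-279, Mul(Rational(2, 3), -4, 2)), -20703), -1) = Pow(Add(Add(-279, Rational(-16, 3)), -20703), -1) = Pow(Add(Rational(-853, 3), -20703), -1) = Pow(Rational(-62962, 3), -1) = Rational(-3, 62962)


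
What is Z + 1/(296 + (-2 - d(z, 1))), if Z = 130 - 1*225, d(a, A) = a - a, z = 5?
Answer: -27929/294 ≈ -94.997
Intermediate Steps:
d(a, A) = 0
Z = -95 (Z = 130 - 225 = -95)
Z + 1/(296 + (-2 - d(z, 1))) = -95 + 1/(296 + (-2 - 1*0)) = -95 + 1/(296 + (-2 + 0)) = -95 + 1/(296 - 2) = -95 + 1/294 = -27929/294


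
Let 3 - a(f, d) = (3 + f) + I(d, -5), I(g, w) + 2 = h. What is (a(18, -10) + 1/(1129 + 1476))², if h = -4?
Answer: 977125081/6786025 ≈ 143.99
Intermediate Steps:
I(g, w) = -6 (I(g, w) = -2 - 4 = -6)
a(f, d) = 6 - f (a(f, d) = 3 - ((3 + f) - 6) = 3 - (-3 + f) = 3 + (3 - f) = 6 - f)
(a(18, -10) + 1/(1129 + 1476))² = ((6 - 1*18) + 1/(1129 + 1476))² = ((6 - 18) + 1/2605)² = (-12 + 1/2605)² = (-31259/2605)² = 977125081/6786025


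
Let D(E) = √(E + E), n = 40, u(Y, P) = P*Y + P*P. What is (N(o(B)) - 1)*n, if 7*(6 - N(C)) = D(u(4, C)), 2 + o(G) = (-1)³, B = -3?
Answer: 200 - 40*I*√6/7 ≈ 200.0 - 13.997*I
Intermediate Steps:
o(G) = -3 (o(G) = -2 + (-1)³ = -2 - 1 = -3)
u(Y, P) = P² + P*Y (u(Y, P) = P*Y + P² = P² + P*Y)
D(E) = √2*√E (D(E) = √(2*E) = √2*√E)
N(C) = 6 - √2*√(C*(4 + C))/7 (N(C) = 6 - √2*√(C*(C + 4))/7 = 6 - √2*√(C*(4 + C))/7)
(N(o(B)) - 1)*n = ((6 - √2*√(-3*(4 - 3))/7) - 1)*40 = ((6 - √2*√(-3*1)/7) - 1)*40 = ((6 - √2*√(-3)/7) - 1)*40 = ((6 - √2*I*√3/7) - 1)*40 = ((6 - I*√6/7) - 1)*40 = (5 - I*√6/7)*40 = 200 - 40*I*√6/7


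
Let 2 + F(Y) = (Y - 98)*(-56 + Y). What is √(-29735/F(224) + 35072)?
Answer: √43522468302/1114 ≈ 187.27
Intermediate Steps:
F(Y) = -2 + (-98 + Y)*(-56 + Y) (F(Y) = -2 + (Y - 98)*(-56 + Y) = -2 + (-98 + Y)*(-56 + Y))
√(-29735/F(224) + 35072) = √(-29735/(5486 + 224² - 154*224) + 35072) = √(-29735/(5486 + 50176 - 34496) + 35072) = √(-29735/21166 + 35072) = √(-29735*1/21166 + 35072) = √(-1565/1114 + 35072) = √(39068643/1114) = √43522468302/1114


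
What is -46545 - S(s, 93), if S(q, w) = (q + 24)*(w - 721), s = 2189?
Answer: 1343219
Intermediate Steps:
S(q, w) = (-721 + w)*(24 + q) (S(q, w) = (24 + q)*(-721 + w) = (-721 + w)*(24 + q))
-46545 - S(s, 93) = -46545 - (-17304 - 721*2189 + 24*93 + 2189*93) = -46545 - (-17304 - 1578269 + 2232 + 203577) = -46545 - 1*(-1389764) = -46545 + 1389764 = 1343219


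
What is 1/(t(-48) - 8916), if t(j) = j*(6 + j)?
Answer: -1/6900 ≈ -0.00014493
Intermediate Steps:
1/(t(-48) - 8916) = 1/(-48*(6 - 48) - 8916) = 1/(-48*(-42) - 8916) = 1/(2016 - 8916) = 1/(-6900) = -1/6900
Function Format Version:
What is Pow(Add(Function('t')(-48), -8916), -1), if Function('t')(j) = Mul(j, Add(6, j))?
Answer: Rational(-1, 6900) ≈ -0.00014493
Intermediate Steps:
Pow(Add(Function('t')(-48), -8916), -1) = Pow(Add(Mul(-48, Add(6, -48)), -8916), -1) = Pow(Add(Mul(-48, -42), -8916), -1) = Pow(Add(2016, -8916), -1) = Pow(-6900, -1) = Rational(-1, 6900)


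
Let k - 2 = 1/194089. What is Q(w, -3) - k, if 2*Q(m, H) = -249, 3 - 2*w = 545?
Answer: -49104519/388178 ≈ -126.50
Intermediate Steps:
w = -271 (w = 3/2 - ½*545 = 3/2 - 545/2 = -271)
Q(m, H) = -249/2 (Q(m, H) = (½)*(-249) = -249/2)
k = 388179/194089 (k = 2 + 1/194089 = 388179/194089 ≈ 2.0000)
Q(w, -3) - k = -249/2 - 1*388179/194089 = -249/2 - 388179/194089 = -49104519/388178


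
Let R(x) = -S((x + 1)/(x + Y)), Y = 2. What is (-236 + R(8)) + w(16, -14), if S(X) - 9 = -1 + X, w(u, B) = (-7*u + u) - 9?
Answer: -3499/10 ≈ -349.90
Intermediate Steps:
w(u, B) = -9 - 6*u (w(u, B) = -6*u - 9 = -9 - 6*u)
S(X) = 8 + X (S(X) = 9 + (-1 + X) = 8 + X)
R(x) = -8 - (1 + x)/(2 + x) (R(x) = -(8 + (x + 1)/(x + 2)) = -(8 + (1 + x)/(2 + x)) = -8 - (1 + x)/(2 + x))
(-236 + R(8)) + w(16, -14) = (-236 + (-17 - 9*8)/(2 + 8)) + (-9 - 6*16) = (-236 + (-17 - 72)/10) + (-9 - 96) = (-236 + (1/10)*(-89)) - 105 = (-236 - 89/10) - 105 = -2449/10 - 105 = -3499/10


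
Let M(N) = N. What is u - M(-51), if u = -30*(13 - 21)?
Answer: 291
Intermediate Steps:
u = 240 (u = -30*(-8) = 240)
u - M(-51) = 240 - 1*(-51) = 240 + 51 = 291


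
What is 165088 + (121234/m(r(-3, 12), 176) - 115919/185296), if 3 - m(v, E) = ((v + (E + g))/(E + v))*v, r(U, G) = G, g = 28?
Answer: 14453329037995/93945072 ≈ 1.5385e+5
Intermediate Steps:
m(v, E) = 3 - v*(28 + E + v)/(E + v) (m(v, E) = 3 - (v + (E + 28))/(E + v)*v = 3 - (v + (28 + E))/(E + v)*v = 3 - (28 + E + v)/(E + v)*v = 3 - v*(28 + E + v)/(E + v))
165088 + (121234/m(r(-3, 12), 176) - 115919/185296) = 165088 + (121234/(((-1*12² - 25*12 + 3*176 - 1*176*12)/(176 + 12))) - 115919/185296) = 165088 + (121234/(((-1*144 - 300 + 528 - 2112)/188)) - 115919*1/185296) = 165088 + (121234/(((-144 - 300 + 528 - 2112)/188)) - 115919/185296) = 165088 + (121234/(((1/188)*(-2028))) - 115919/185296) = 165088 + (121234/(-507/47) - 115919/185296) = 165088 + (121234*(-47/507) - 115919/185296) = 165088 + (-5697998/507 - 115919/185296) = 165088 - 1055875008341/93945072 = 14453329037995/93945072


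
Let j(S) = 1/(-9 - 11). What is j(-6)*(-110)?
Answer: 11/2 ≈ 5.5000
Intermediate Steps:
j(S) = -1/20 (j(S) = 1/(-20) = -1/20)
j(-6)*(-110) = -1/20*(-110) = 11/2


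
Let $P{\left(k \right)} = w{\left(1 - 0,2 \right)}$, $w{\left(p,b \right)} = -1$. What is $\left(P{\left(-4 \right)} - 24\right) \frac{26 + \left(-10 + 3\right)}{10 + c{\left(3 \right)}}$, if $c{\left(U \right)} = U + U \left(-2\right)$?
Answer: $- \frac{475}{7} \approx -67.857$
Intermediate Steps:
$P{\left(k \right)} = -1$
$c{\left(U \right)} = - U$ ($c{\left(U \right)} = U - 2 U = - U$)
$\left(P{\left(-4 \right)} - 24\right) \frac{26 + \left(-10 + 3\right)}{10 + c{\left(3 \right)}} = \left(-1 - 24\right) \frac{26 + \left(-10 + 3\right)}{10 - 3} = - 25 \frac{26 - 7}{10 - 3} = - 25 \cdot \frac{19}{7} = - 25 \cdot 19 \cdot \frac{1}{7} = \left(-25\right) \frac{19}{7} = - \frac{475}{7}$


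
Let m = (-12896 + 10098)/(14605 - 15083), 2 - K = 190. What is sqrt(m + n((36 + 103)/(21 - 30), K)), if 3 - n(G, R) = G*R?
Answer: 2*I*sqrt(372033614)/717 ≈ 53.802*I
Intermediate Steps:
K = -188 (K = 2 - 1*190 = 2 - 190 = -188)
n(G, R) = 3 - G*R
m = 1399/239 (m = -2798/(-478) = -2798*(-1/478) = 1399/239 ≈ 5.8536)
sqrt(m + n((36 + 103)/(21 - 30), K)) = sqrt(1399/239 + (3 - 1*(36 + 103)/(21 - 30)*(-188))) = sqrt(1399/239 + (3 - 1*139/(-9)*(-188))) = sqrt(1399/239 + (3 - 1*139*(-1/9)*(-188))) = sqrt(1399/239 + (3 - 1*(-139/9)*(-188))) = sqrt(1399/239 + (3 - 26132/9)) = sqrt(1399/239 - 26105/9) = sqrt(-6226504/2151) = 2*I*sqrt(372033614)/717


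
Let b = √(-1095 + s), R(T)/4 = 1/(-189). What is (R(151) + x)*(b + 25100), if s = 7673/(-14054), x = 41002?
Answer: 194509287400/189 + 3874687*I*√216386669362/1328103 ≈ 1.0291e+9 + 1.3571e+6*I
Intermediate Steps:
R(T) = -4/189 (R(T) = 4/(-189) = 4*(-1/189) = -4/189)
s = -7673/14054 (s = 7673*(-1/14054) = -7673/14054 ≈ -0.54597)
b = I*√216386669362/14054 (b = √(-1095 - 7673/14054) = √(-15396803/14054) = I*√216386669362/14054 ≈ 33.099*I)
(R(151) + x)*(b + 25100) = (-4/189 + 41002)*(I*√216386669362/14054 + 25100) = 7749374*(25100 + I*√216386669362/14054)/189 = 194509287400/189 + 3874687*I*√216386669362/1328103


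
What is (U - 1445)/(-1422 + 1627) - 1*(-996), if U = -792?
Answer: 201943/205 ≈ 985.09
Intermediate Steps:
(U - 1445)/(-1422 + 1627) - 1*(-996) = (-792 - 1445)/(-1422 + 1627) - 1*(-996) = -2237/205 + 996 = 201943/205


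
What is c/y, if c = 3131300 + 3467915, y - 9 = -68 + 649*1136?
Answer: 188549/21063 ≈ 8.9517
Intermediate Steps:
y = 737205 (y = 9 + (-68 + 649*1136) = 9 + (-68 + 737264) = 9 + 737196 = 737205)
c = 6599215
c/y = 6599215/737205 = 6599215*(1/737205) = 188549/21063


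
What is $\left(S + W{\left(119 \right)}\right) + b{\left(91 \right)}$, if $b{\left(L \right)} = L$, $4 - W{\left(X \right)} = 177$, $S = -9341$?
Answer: $-9423$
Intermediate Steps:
$W{\left(X \right)} = -173$ ($W{\left(X \right)} = 4 - 177 = -173$)
$\left(S + W{\left(119 \right)}\right) + b{\left(91 \right)} = \left(-9341 - 173\right) + 91 = -9514 + 91 = -9423$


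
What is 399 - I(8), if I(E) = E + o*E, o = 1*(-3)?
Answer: 415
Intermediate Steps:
o = -3
I(E) = -2*E (I(E) = E - 3*E = -2*E)
399 - I(8) = 399 - (-2)*8 = 399 - 1*(-16) = 399 + 16 = 415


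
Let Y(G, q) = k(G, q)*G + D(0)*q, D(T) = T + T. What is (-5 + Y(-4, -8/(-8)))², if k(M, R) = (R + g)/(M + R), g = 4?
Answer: 25/9 ≈ 2.7778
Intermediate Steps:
D(T) = 2*T
k(M, R) = (4 + R)/(M + R) (k(M, R) = (R + 4)/(M + R) = (4 + R)/(M + R))
Y(G, q) = G*(4 + q)/(G + q) (Y(G, q) = ((4 + q)/(G + q))*G + (2*0)*q = G*(4 + q)/(G + q) + 0*q = G*(4 + q)/(G + q) + 0 = G*(4 + q)/(G + q))
(-5 + Y(-4, -8/(-8)))² = (-5 - 4*(4 - 8/(-8))/(-4 - 8/(-8)))² = (-5 - 4*(4 - 8*(-⅛))/(-4 - 8*(-⅛)))² = (-5 - 4*(4 + 1)/(-4 + 1))² = (-5 - 4*5/(-3))² = (-5 - 4*(-⅓)*5)² = (-5 + 20/3)² = (5/3)² = 25/9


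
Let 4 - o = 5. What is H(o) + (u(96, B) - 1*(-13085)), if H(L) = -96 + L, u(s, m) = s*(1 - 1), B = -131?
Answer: 12988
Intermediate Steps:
u(s, m) = 0 (u(s, m) = s*0 = 0)
o = -1 (o = 4 - 1*5 = 4 - 5 = -1)
H(o) + (u(96, B) - 1*(-13085)) = (-96 - 1) + (0 - 1*(-13085)) = -97 + (0 + 13085) = -97 + 13085 = 12988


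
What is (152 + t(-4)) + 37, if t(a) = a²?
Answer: 205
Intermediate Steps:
(152 + t(-4)) + 37 = (152 + (-4)²) + 37 = (152 + 16) + 37 = 168 + 37 = 205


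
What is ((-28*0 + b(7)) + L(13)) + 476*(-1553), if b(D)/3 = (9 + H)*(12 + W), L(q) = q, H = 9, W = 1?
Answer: -738513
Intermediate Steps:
b(D) = 702 (b(D) = 3*((9 + 9)*(12 + 1)) = 3*(18*13) = 3*234 = 702)
((-28*0 + b(7)) + L(13)) + 476*(-1553) = ((-28*0 + 702) + 13) + 476*(-1553) = ((0 + 702) + 13) - 739228 = (702 + 13) - 739228 = 715 - 739228 = -738513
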